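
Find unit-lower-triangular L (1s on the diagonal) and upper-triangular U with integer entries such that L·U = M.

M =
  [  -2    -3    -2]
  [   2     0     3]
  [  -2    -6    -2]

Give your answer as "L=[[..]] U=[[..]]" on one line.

  R1 -= -1·R0 → [0,-3,1]
  R2 -= 1·R0 → [0,-3,0]
  R2 -= 1·R1 → [0,0,-1]

L=[[1,0,0],[-1,1,0],[1,1,1]] U=[[-2,-3,-2],[0,-3,1],[0,0,-1]]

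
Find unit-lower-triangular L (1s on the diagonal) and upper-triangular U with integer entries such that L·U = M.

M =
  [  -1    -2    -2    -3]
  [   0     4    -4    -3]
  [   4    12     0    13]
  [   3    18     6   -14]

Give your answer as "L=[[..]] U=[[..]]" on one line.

  R1 -= 0·R0 → [0,4,-4,-3]
  R2 -= -4·R0 → [0,4,-8,1]
  R3 -= -3·R0 → [0,12,0,-23]
  R2 -= 1·R1 → [0,0,-4,4]
  R3 -= 3·R1 → [0,0,12,-14]
  R3 -= -3·R2 → [0,0,0,-2]

L=[[1,0,0,0],[0,1,0,0],[-4,1,1,0],[-3,3,-3,1]] U=[[-1,-2,-2,-3],[0,4,-4,-3],[0,0,-4,4],[0,0,0,-2]]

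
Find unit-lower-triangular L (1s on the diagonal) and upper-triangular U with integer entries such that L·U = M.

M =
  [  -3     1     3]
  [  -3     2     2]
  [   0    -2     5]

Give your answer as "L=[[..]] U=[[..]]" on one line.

L=[[1,0,0],[1,1,0],[0,-2,1]] U=[[-3,1,3],[0,1,-1],[0,0,3]]

  r1 -= 1·r0 → [0,1,-1]
  r2 -= 0·r0 → [0,-2,5]
  r2 -= -2·r1 → [0,0,3]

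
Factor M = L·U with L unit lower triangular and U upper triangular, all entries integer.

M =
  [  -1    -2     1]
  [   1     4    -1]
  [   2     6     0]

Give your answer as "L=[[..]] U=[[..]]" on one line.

  row1 -= -1·row0 → [0,2,0]
  row2 -= -2·row0 → [0,2,2]
  row2 -= 1·row1 → [0,0,2]

L=[[1,0,0],[-1,1,0],[-2,1,1]] U=[[-1,-2,1],[0,2,0],[0,0,2]]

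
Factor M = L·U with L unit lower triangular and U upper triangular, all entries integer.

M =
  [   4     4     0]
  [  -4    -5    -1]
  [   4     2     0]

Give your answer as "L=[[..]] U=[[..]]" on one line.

  r1 -= -1·r0 → [0,-1,-1]
  r2 -= 1·r0 → [0,-2,0]
  r2 -= 2·r1 → [0,0,2]

L=[[1,0,0],[-1,1,0],[1,2,1]] U=[[4,4,0],[0,-1,-1],[0,0,2]]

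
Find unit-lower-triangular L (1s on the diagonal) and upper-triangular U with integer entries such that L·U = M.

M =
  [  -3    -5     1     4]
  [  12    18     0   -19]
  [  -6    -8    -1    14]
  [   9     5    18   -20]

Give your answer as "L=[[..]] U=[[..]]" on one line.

L=[[1,0,0,0],[-4,1,0,0],[2,-1,1,0],[-3,5,1,1]] U=[[-3,-5,1,4],[0,-2,4,-3],[0,0,1,3],[0,0,0,4]]

  r1 -= -4·r0 → [0,-2,4,-3]
  r2 -= 2·r0 → [0,2,-3,6]
  r3 -= -3·r0 → [0,-10,21,-8]
  r2 -= -1·r1 → [0,0,1,3]
  r3 -= 5·r1 → [0,0,1,7]
  r3 -= 1·r2 → [0,0,0,4]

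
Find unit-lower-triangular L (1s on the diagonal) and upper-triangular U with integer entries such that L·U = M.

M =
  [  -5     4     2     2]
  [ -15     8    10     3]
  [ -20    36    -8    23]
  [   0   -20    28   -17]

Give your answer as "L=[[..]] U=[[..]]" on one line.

L=[[1,0,0,0],[3,1,0,0],[4,-5,1,0],[0,5,2,1]] U=[[-5,4,2,2],[0,-4,4,-3],[0,0,4,0],[0,0,0,-2]]

  R1 -= 3·R0 → [0,-4,4,-3]
  R2 -= 4·R0 → [0,20,-16,15]
  R3 -= 0·R0 → [0,-20,28,-17]
  R2 -= -5·R1 → [0,0,4,0]
  R3 -= 5·R1 → [0,0,8,-2]
  R3 -= 2·R2 → [0,0,0,-2]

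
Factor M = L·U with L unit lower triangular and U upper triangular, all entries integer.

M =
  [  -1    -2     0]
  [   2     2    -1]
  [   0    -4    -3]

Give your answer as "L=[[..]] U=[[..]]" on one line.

L=[[1,0,0],[-2,1,0],[0,2,1]] U=[[-1,-2,0],[0,-2,-1],[0,0,-1]]

  R1 -= -2·R0 → [0,-2,-1]
  R2 -= 0·R0 → [0,-4,-3]
  R2 -= 2·R1 → [0,0,-1]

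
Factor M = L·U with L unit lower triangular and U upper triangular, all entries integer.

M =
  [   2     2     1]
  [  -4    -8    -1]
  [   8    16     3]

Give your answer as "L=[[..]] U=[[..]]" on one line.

L=[[1,0,0],[-2,1,0],[4,-2,1]] U=[[2,2,1],[0,-4,1],[0,0,1]]

  r1 -= -2·r0 → [0,-4,1]
  r2 -= 4·r0 → [0,8,-1]
  r2 -= -2·r1 → [0,0,1]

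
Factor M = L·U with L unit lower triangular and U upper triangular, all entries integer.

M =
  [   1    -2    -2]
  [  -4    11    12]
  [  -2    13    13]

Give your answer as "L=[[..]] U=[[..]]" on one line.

  row1 -= -4·row0 → [0,3,4]
  row2 -= -2·row0 → [0,9,9]
  row2 -= 3·row1 → [0,0,-3]

L=[[1,0,0],[-4,1,0],[-2,3,1]] U=[[1,-2,-2],[0,3,4],[0,0,-3]]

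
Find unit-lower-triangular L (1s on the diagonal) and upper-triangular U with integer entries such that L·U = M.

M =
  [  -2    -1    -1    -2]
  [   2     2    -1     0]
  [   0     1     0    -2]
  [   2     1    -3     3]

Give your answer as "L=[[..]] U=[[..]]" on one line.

L=[[1,0,0,0],[-1,1,0,0],[0,1,1,0],[-1,0,-2,1]] U=[[-2,-1,-1,-2],[0,1,-2,-2],[0,0,2,0],[0,0,0,1]]

  r1 -= -1·r0 → [0,1,-2,-2]
  r2 -= 0·r0 → [0,1,0,-2]
  r3 -= -1·r0 → [0,0,-4,1]
  r2 -= 1·r1 → [0,0,2,0]
  r3 -= 0·r1 → [0,0,-4,1]
  r3 -= -2·r2 → [0,0,0,1]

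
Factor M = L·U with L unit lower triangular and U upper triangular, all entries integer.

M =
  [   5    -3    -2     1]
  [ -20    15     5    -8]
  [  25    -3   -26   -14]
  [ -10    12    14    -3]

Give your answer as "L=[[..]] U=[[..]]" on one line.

L=[[1,0,0,0],[-4,1,0,0],[5,4,1,0],[-2,2,-4,1]] U=[[5,-3,-2,1],[0,3,-3,-4],[0,0,-4,-3],[0,0,0,-5]]

  R1 -= -4·R0 → [0,3,-3,-4]
  R2 -= 5·R0 → [0,12,-16,-19]
  R3 -= -2·R0 → [0,6,10,-1]
  R2 -= 4·R1 → [0,0,-4,-3]
  R3 -= 2·R1 → [0,0,16,7]
  R3 -= -4·R2 → [0,0,0,-5]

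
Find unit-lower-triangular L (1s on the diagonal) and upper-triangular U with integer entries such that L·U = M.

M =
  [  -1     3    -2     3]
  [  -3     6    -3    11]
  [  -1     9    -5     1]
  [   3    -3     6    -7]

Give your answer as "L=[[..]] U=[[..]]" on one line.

L=[[1,0,0,0],[3,1,0,0],[1,-2,1,0],[-3,-2,2,1]] U=[[-1,3,-2,3],[0,-3,3,2],[0,0,3,2],[0,0,0,2]]

  r1 -= 3·r0 → [0,-3,3,2]
  r2 -= 1·r0 → [0,6,-3,-2]
  r3 -= -3·r0 → [0,6,0,2]
  r2 -= -2·r1 → [0,0,3,2]
  r3 -= -2·r1 → [0,0,6,6]
  r3 -= 2·r2 → [0,0,0,2]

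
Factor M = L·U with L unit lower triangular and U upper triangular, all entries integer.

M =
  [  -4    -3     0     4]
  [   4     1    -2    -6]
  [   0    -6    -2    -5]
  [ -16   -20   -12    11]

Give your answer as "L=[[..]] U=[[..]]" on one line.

  row1 -= -1·row0 → [0,-2,-2,-2]
  row2 -= 0·row0 → [0,-6,-2,-5]
  row3 -= 4·row0 → [0,-8,-12,-5]
  row2 -= 3·row1 → [0,0,4,1]
  row3 -= 4·row1 → [0,0,-4,3]
  row3 -= -1·row2 → [0,0,0,4]

L=[[1,0,0,0],[-1,1,0,0],[0,3,1,0],[4,4,-1,1]] U=[[-4,-3,0,4],[0,-2,-2,-2],[0,0,4,1],[0,0,0,4]]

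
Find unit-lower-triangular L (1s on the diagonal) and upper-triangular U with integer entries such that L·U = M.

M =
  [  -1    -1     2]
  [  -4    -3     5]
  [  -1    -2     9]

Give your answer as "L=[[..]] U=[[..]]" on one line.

L=[[1,0,0],[4,1,0],[1,-1,1]] U=[[-1,-1,2],[0,1,-3],[0,0,4]]

  row1 -= 4·row0 → [0,1,-3]
  row2 -= 1·row0 → [0,-1,7]
  row2 -= -1·row1 → [0,0,4]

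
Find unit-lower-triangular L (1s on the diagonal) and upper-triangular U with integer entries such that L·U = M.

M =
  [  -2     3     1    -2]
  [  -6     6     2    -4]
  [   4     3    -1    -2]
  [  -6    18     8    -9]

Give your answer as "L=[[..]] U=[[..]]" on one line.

L=[[1,0,0,0],[3,1,0,0],[-2,-3,1,0],[3,-3,-1,1]] U=[[-2,3,1,-2],[0,-3,-1,2],[0,0,-2,0],[0,0,0,3]]

  row1 -= 3·row0 → [0,-3,-1,2]
  row2 -= -2·row0 → [0,9,1,-6]
  row3 -= 3·row0 → [0,9,5,-3]
  row2 -= -3·row1 → [0,0,-2,0]
  row3 -= -3·row1 → [0,0,2,3]
  row3 -= -1·row2 → [0,0,0,3]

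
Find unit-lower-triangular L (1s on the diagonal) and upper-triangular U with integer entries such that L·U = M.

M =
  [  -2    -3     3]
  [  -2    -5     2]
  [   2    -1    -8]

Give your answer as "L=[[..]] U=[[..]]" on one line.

  r1 -= 1·r0 → [0,-2,-1]
  r2 -= -1·r0 → [0,-4,-5]
  r2 -= 2·r1 → [0,0,-3]

L=[[1,0,0],[1,1,0],[-1,2,1]] U=[[-2,-3,3],[0,-2,-1],[0,0,-3]]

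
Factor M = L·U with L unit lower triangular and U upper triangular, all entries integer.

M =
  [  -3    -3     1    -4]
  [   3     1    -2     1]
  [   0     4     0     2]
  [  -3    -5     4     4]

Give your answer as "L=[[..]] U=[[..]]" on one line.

  r1 -= -1·r0 → [0,-2,-1,-3]
  r2 -= 0·r0 → [0,4,0,2]
  r3 -= 1·r0 → [0,-2,3,8]
  r2 -= -2·r1 → [0,0,-2,-4]
  r3 -= 1·r1 → [0,0,4,11]
  r3 -= -2·r2 → [0,0,0,3]

L=[[1,0,0,0],[-1,1,0,0],[0,-2,1,0],[1,1,-2,1]] U=[[-3,-3,1,-4],[0,-2,-1,-3],[0,0,-2,-4],[0,0,0,3]]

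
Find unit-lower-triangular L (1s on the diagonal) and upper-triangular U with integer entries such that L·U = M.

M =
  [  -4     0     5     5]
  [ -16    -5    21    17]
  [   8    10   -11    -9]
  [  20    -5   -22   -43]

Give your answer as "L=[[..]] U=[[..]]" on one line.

  R1 -= 4·R0 → [0,-5,1,-3]
  R2 -= -2·R0 → [0,10,-1,1]
  R3 -= -5·R0 → [0,-5,3,-18]
  R2 -= -2·R1 → [0,0,1,-5]
  R3 -= 1·R1 → [0,0,2,-15]
  R3 -= 2·R2 → [0,0,0,-5]

L=[[1,0,0,0],[4,1,0,0],[-2,-2,1,0],[-5,1,2,1]] U=[[-4,0,5,5],[0,-5,1,-3],[0,0,1,-5],[0,0,0,-5]]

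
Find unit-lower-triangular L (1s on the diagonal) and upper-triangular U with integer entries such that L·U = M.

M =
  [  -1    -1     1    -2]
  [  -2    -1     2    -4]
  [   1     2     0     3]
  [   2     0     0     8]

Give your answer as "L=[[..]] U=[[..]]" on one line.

  r1 -= 2·r0 → [0,1,0,0]
  r2 -= -1·r0 → [0,1,1,1]
  r3 -= -2·r0 → [0,-2,2,4]
  r2 -= 1·r1 → [0,0,1,1]
  r3 -= -2·r1 → [0,0,2,4]
  r3 -= 2·r2 → [0,0,0,2]

L=[[1,0,0,0],[2,1,0,0],[-1,1,1,0],[-2,-2,2,1]] U=[[-1,-1,1,-2],[0,1,0,0],[0,0,1,1],[0,0,0,2]]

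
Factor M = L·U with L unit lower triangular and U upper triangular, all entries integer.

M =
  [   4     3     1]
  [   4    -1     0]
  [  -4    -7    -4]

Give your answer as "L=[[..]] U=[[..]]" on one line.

  r1 -= 1·r0 → [0,-4,-1]
  r2 -= -1·r0 → [0,-4,-3]
  r2 -= 1·r1 → [0,0,-2]

L=[[1,0,0],[1,1,0],[-1,1,1]] U=[[4,3,1],[0,-4,-1],[0,0,-2]]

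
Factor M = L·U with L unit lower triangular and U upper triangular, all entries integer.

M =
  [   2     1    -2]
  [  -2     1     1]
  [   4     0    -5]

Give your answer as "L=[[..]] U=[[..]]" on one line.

L=[[1,0,0],[-1,1,0],[2,-1,1]] U=[[2,1,-2],[0,2,-1],[0,0,-2]]

  R1 -= -1·R0 → [0,2,-1]
  R2 -= 2·R0 → [0,-2,-1]
  R2 -= -1·R1 → [0,0,-2]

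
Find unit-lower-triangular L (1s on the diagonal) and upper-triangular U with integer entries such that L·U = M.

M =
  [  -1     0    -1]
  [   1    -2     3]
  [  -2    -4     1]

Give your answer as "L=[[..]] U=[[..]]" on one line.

L=[[1,0,0],[-1,1,0],[2,2,1]] U=[[-1,0,-1],[0,-2,2],[0,0,-1]]

  row1 -= -1·row0 → [0,-2,2]
  row2 -= 2·row0 → [0,-4,3]
  row2 -= 2·row1 → [0,0,-1]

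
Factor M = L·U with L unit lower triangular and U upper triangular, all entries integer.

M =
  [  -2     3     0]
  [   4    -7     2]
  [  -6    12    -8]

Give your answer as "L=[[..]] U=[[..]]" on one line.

L=[[1,0,0],[-2,1,0],[3,-3,1]] U=[[-2,3,0],[0,-1,2],[0,0,-2]]

  r1 -= -2·r0 → [0,-1,2]
  r2 -= 3·r0 → [0,3,-8]
  r2 -= -3·r1 → [0,0,-2]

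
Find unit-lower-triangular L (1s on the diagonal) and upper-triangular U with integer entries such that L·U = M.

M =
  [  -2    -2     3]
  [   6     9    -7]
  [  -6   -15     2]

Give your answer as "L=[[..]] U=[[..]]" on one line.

L=[[1,0,0],[-3,1,0],[3,-3,1]] U=[[-2,-2,3],[0,3,2],[0,0,-1]]

  r1 -= -3·r0 → [0,3,2]
  r2 -= 3·r0 → [0,-9,-7]
  r2 -= -3·r1 → [0,0,-1]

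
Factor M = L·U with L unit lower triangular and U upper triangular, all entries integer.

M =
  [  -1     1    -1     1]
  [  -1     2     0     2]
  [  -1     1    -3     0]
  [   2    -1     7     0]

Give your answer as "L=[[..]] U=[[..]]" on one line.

  r1 -= 1·r0 → [0,1,1,1]
  r2 -= 1·r0 → [0,0,-2,-1]
  r3 -= -2·r0 → [0,1,5,2]
  r2 -= 0·r1 → [0,0,-2,-1]
  r3 -= 1·r1 → [0,0,4,1]
  r3 -= -2·r2 → [0,0,0,-1]

L=[[1,0,0,0],[1,1,0,0],[1,0,1,0],[-2,1,-2,1]] U=[[-1,1,-1,1],[0,1,1,1],[0,0,-2,-1],[0,0,0,-1]]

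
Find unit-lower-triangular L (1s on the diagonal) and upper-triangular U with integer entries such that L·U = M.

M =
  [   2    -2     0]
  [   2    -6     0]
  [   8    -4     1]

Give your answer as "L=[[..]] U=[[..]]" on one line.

L=[[1,0,0],[1,1,0],[4,-1,1]] U=[[2,-2,0],[0,-4,0],[0,0,1]]

  R1 -= 1·R0 → [0,-4,0]
  R2 -= 4·R0 → [0,4,1]
  R2 -= -1·R1 → [0,0,1]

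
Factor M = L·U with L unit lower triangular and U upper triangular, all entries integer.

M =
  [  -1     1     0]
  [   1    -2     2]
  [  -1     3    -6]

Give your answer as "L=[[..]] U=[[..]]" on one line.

L=[[1,0,0],[-1,1,0],[1,-2,1]] U=[[-1,1,0],[0,-1,2],[0,0,-2]]

  R1 -= -1·R0 → [0,-1,2]
  R2 -= 1·R0 → [0,2,-6]
  R2 -= -2·R1 → [0,0,-2]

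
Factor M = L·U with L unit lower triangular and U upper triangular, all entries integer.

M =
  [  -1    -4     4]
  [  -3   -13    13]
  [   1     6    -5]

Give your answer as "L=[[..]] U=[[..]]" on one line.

L=[[1,0,0],[3,1,0],[-1,-2,1]] U=[[-1,-4,4],[0,-1,1],[0,0,1]]

  R1 -= 3·R0 → [0,-1,1]
  R2 -= -1·R0 → [0,2,-1]
  R2 -= -2·R1 → [0,0,1]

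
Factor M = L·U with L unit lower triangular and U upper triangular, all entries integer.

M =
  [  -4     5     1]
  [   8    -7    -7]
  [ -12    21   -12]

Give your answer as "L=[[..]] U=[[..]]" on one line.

  r1 -= -2·r0 → [0,3,-5]
  r2 -= 3·r0 → [0,6,-15]
  r2 -= 2·r1 → [0,0,-5]

L=[[1,0,0],[-2,1,0],[3,2,1]] U=[[-4,5,1],[0,3,-5],[0,0,-5]]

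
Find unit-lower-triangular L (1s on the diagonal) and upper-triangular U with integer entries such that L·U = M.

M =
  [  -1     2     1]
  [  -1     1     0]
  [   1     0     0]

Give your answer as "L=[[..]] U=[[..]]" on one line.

L=[[1,0,0],[1,1,0],[-1,-2,1]] U=[[-1,2,1],[0,-1,-1],[0,0,-1]]

  r1 -= 1·r0 → [0,-1,-1]
  r2 -= -1·r0 → [0,2,1]
  r2 -= -2·r1 → [0,0,-1]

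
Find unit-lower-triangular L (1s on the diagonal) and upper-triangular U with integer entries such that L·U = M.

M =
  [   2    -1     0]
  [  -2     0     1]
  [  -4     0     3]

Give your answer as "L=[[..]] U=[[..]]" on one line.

  row1 -= -1·row0 → [0,-1,1]
  row2 -= -2·row0 → [0,-2,3]
  row2 -= 2·row1 → [0,0,1]

L=[[1,0,0],[-1,1,0],[-2,2,1]] U=[[2,-1,0],[0,-1,1],[0,0,1]]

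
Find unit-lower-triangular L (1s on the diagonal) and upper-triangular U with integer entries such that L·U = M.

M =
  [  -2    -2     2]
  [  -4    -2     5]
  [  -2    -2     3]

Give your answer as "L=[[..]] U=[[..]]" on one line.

  row1 -= 2·row0 → [0,2,1]
  row2 -= 1·row0 → [0,0,1]
  row2 -= 0·row1 → [0,0,1]

L=[[1,0,0],[2,1,0],[1,0,1]] U=[[-2,-2,2],[0,2,1],[0,0,1]]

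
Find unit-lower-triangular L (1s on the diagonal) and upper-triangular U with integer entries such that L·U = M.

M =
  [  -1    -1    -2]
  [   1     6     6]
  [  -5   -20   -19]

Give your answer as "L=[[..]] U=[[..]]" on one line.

  r1 -= -1·r0 → [0,5,4]
  r2 -= 5·r0 → [0,-15,-9]
  r2 -= -3·r1 → [0,0,3]

L=[[1,0,0],[-1,1,0],[5,-3,1]] U=[[-1,-1,-2],[0,5,4],[0,0,3]]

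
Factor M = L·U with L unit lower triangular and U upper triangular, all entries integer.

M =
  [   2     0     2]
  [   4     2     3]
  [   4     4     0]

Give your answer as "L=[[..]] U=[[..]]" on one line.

  R1 -= 2·R0 → [0,2,-1]
  R2 -= 2·R0 → [0,4,-4]
  R2 -= 2·R1 → [0,0,-2]

L=[[1,0,0],[2,1,0],[2,2,1]] U=[[2,0,2],[0,2,-1],[0,0,-2]]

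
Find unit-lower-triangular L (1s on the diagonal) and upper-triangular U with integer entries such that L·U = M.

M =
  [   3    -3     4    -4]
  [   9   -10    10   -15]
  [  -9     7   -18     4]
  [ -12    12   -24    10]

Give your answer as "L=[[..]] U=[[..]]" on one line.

  R1 -= 3·R0 → [0,-1,-2,-3]
  R2 -= -3·R0 → [0,-2,-6,-8]
  R3 -= -4·R0 → [0,0,-8,-6]
  R2 -= 2·R1 → [0,0,-2,-2]
  R3 -= 0·R1 → [0,0,-8,-6]
  R3 -= 4·R2 → [0,0,0,2]

L=[[1,0,0,0],[3,1,0,0],[-3,2,1,0],[-4,0,4,1]] U=[[3,-3,4,-4],[0,-1,-2,-3],[0,0,-2,-2],[0,0,0,2]]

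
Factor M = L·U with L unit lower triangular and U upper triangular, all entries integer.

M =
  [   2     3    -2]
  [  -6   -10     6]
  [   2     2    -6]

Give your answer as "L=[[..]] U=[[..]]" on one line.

L=[[1,0,0],[-3,1,0],[1,1,1]] U=[[2,3,-2],[0,-1,0],[0,0,-4]]

  R1 -= -3·R0 → [0,-1,0]
  R2 -= 1·R0 → [0,-1,-4]
  R2 -= 1·R1 → [0,0,-4]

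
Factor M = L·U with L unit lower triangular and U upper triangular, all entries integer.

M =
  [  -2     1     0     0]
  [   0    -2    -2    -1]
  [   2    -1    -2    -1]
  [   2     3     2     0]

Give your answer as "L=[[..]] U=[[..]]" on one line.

  R1 -= 0·R0 → [0,-2,-2,-1]
  R2 -= -1·R0 → [0,0,-2,-1]
  R3 -= -1·R0 → [0,4,2,0]
  R2 -= 0·R1 → [0,0,-2,-1]
  R3 -= -2·R1 → [0,0,-2,-2]
  R3 -= 1·R2 → [0,0,0,-1]

L=[[1,0,0,0],[0,1,0,0],[-1,0,1,0],[-1,-2,1,1]] U=[[-2,1,0,0],[0,-2,-2,-1],[0,0,-2,-1],[0,0,0,-1]]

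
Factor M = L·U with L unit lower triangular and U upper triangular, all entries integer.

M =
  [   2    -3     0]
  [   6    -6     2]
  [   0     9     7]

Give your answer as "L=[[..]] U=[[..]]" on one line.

L=[[1,0,0],[3,1,0],[0,3,1]] U=[[2,-3,0],[0,3,2],[0,0,1]]

  r1 -= 3·r0 → [0,3,2]
  r2 -= 0·r0 → [0,9,7]
  r2 -= 3·r1 → [0,0,1]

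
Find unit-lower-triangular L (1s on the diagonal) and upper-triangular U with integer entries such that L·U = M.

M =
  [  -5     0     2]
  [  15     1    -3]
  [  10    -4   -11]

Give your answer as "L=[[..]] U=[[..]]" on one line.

L=[[1,0,0],[-3,1,0],[-2,-4,1]] U=[[-5,0,2],[0,1,3],[0,0,5]]

  row1 -= -3·row0 → [0,1,3]
  row2 -= -2·row0 → [0,-4,-7]
  row2 -= -4·row1 → [0,0,5]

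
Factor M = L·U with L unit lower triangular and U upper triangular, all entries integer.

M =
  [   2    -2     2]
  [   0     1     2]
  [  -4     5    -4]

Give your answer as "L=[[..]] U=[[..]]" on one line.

L=[[1,0,0],[0,1,0],[-2,1,1]] U=[[2,-2,2],[0,1,2],[0,0,-2]]

  R1 -= 0·R0 → [0,1,2]
  R2 -= -2·R0 → [0,1,0]
  R2 -= 1·R1 → [0,0,-2]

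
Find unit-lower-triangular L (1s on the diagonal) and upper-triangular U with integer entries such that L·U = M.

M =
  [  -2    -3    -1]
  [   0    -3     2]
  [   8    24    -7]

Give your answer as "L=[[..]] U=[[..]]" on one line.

  R1 -= 0·R0 → [0,-3,2]
  R2 -= -4·R0 → [0,12,-11]
  R2 -= -4·R1 → [0,0,-3]

L=[[1,0,0],[0,1,0],[-4,-4,1]] U=[[-2,-3,-1],[0,-3,2],[0,0,-3]]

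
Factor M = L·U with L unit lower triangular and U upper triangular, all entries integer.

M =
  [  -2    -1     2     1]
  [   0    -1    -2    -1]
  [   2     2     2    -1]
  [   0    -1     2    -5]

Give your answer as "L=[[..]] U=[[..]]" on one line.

L=[[1,0,0,0],[0,1,0,0],[-1,-1,1,0],[0,1,2,1]] U=[[-2,-1,2,1],[0,-1,-2,-1],[0,0,2,-1],[0,0,0,-2]]

  r1 -= 0·r0 → [0,-1,-2,-1]
  r2 -= -1·r0 → [0,1,4,0]
  r3 -= 0·r0 → [0,-1,2,-5]
  r2 -= -1·r1 → [0,0,2,-1]
  r3 -= 1·r1 → [0,0,4,-4]
  r3 -= 2·r2 → [0,0,0,-2]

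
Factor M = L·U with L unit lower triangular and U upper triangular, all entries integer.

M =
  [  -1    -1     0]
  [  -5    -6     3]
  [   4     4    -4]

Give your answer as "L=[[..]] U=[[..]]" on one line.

L=[[1,0,0],[5,1,0],[-4,0,1]] U=[[-1,-1,0],[0,-1,3],[0,0,-4]]

  r1 -= 5·r0 → [0,-1,3]
  r2 -= -4·r0 → [0,0,-4]
  r2 -= 0·r1 → [0,0,-4]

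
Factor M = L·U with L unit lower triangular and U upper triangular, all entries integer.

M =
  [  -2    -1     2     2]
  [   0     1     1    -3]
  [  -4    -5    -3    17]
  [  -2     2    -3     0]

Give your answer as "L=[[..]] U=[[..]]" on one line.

L=[[1,0,0,0],[0,1,0,0],[2,-3,1,0],[1,3,2,1]] U=[[-2,-1,2,2],[0,1,1,-3],[0,0,-4,4],[0,0,0,-1]]

  r1 -= 0·r0 → [0,1,1,-3]
  r2 -= 2·r0 → [0,-3,-7,13]
  r3 -= 1·r0 → [0,3,-5,-2]
  r2 -= -3·r1 → [0,0,-4,4]
  r3 -= 3·r1 → [0,0,-8,7]
  r3 -= 2·r2 → [0,0,0,-1]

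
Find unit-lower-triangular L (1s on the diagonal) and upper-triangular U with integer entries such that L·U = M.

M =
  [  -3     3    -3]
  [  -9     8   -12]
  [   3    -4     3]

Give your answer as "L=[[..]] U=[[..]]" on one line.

  r1 -= 3·r0 → [0,-1,-3]
  r2 -= -1·r0 → [0,-1,0]
  r2 -= 1·r1 → [0,0,3]

L=[[1,0,0],[3,1,0],[-1,1,1]] U=[[-3,3,-3],[0,-1,-3],[0,0,3]]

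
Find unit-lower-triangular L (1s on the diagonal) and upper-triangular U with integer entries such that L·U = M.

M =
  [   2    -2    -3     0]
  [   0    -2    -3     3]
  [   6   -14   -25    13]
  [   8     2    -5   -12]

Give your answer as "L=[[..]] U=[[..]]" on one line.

  R1 -= 0·R0 → [0,-2,-3,3]
  R2 -= 3·R0 → [0,-8,-16,13]
  R3 -= 4·R0 → [0,10,7,-12]
  R2 -= 4·R1 → [0,0,-4,1]
  R3 -= -5·R1 → [0,0,-8,3]
  R3 -= 2·R2 → [0,0,0,1]

L=[[1,0,0,0],[0,1,0,0],[3,4,1,0],[4,-5,2,1]] U=[[2,-2,-3,0],[0,-2,-3,3],[0,0,-4,1],[0,0,0,1]]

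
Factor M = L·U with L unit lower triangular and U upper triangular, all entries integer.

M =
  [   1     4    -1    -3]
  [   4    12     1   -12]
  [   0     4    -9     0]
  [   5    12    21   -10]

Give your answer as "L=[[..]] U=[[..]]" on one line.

L=[[1,0,0,0],[4,1,0,0],[0,-1,1,0],[5,2,-4,1]] U=[[1,4,-1,-3],[0,-4,5,0],[0,0,-4,0],[0,0,0,5]]

  row1 -= 4·row0 → [0,-4,5,0]
  row2 -= 0·row0 → [0,4,-9,0]
  row3 -= 5·row0 → [0,-8,26,5]
  row2 -= -1·row1 → [0,0,-4,0]
  row3 -= 2·row1 → [0,0,16,5]
  row3 -= -4·row2 → [0,0,0,5]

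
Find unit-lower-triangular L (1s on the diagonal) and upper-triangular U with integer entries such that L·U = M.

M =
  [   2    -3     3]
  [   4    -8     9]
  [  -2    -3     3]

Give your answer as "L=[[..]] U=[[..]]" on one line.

  r1 -= 2·r0 → [0,-2,3]
  r2 -= -1·r0 → [0,-6,6]
  r2 -= 3·r1 → [0,0,-3]

L=[[1,0,0],[2,1,0],[-1,3,1]] U=[[2,-3,3],[0,-2,3],[0,0,-3]]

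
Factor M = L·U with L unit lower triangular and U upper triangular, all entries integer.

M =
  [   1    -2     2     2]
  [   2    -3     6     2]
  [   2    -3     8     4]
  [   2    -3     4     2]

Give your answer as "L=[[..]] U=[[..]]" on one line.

  row1 -= 2·row0 → [0,1,2,-2]
  row2 -= 2·row0 → [0,1,4,0]
  row3 -= 2·row0 → [0,1,0,-2]
  row2 -= 1·row1 → [0,0,2,2]
  row3 -= 1·row1 → [0,0,-2,0]
  row3 -= -1·row2 → [0,0,0,2]

L=[[1,0,0,0],[2,1,0,0],[2,1,1,0],[2,1,-1,1]] U=[[1,-2,2,2],[0,1,2,-2],[0,0,2,2],[0,0,0,2]]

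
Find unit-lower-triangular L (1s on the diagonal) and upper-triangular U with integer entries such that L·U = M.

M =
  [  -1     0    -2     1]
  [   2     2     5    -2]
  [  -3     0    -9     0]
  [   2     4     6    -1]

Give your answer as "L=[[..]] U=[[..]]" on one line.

L=[[1,0,0,0],[-2,1,0,0],[3,0,1,0],[-2,2,0,1]] U=[[-1,0,-2,1],[0,2,1,0],[0,0,-3,-3],[0,0,0,1]]

  row1 -= -2·row0 → [0,2,1,0]
  row2 -= 3·row0 → [0,0,-3,-3]
  row3 -= -2·row0 → [0,4,2,1]
  row2 -= 0·row1 → [0,0,-3,-3]
  row3 -= 2·row1 → [0,0,0,1]
  row3 -= 0·row2 → [0,0,0,1]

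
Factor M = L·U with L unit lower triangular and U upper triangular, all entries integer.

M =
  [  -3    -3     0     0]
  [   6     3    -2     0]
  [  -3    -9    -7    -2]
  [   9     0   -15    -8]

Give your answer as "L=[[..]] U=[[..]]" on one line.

L=[[1,0,0,0],[-2,1,0,0],[1,2,1,0],[-3,3,3,1]] U=[[-3,-3,0,0],[0,-3,-2,0],[0,0,-3,-2],[0,0,0,-2]]

  row1 -= -2·row0 → [0,-3,-2,0]
  row2 -= 1·row0 → [0,-6,-7,-2]
  row3 -= -3·row0 → [0,-9,-15,-8]
  row2 -= 2·row1 → [0,0,-3,-2]
  row3 -= 3·row1 → [0,0,-9,-8]
  row3 -= 3·row2 → [0,0,0,-2]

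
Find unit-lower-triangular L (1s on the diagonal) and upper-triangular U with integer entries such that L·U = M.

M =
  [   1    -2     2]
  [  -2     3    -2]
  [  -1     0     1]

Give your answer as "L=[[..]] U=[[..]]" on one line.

L=[[1,0,0],[-2,1,0],[-1,2,1]] U=[[1,-2,2],[0,-1,2],[0,0,-1]]

  R1 -= -2·R0 → [0,-1,2]
  R2 -= -1·R0 → [0,-2,3]
  R2 -= 2·R1 → [0,0,-1]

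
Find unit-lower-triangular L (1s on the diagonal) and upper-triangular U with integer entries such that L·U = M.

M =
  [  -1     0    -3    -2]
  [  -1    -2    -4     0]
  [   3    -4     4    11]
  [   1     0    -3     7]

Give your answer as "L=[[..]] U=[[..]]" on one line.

L=[[1,0,0,0],[1,1,0,0],[-3,2,1,0],[-1,0,2,1]] U=[[-1,0,-3,-2],[0,-2,-1,2],[0,0,-3,1],[0,0,0,3]]

  r1 -= 1·r0 → [0,-2,-1,2]
  r2 -= -3·r0 → [0,-4,-5,5]
  r3 -= -1·r0 → [0,0,-6,5]
  r2 -= 2·r1 → [0,0,-3,1]
  r3 -= 0·r1 → [0,0,-6,5]
  r3 -= 2·r2 → [0,0,0,3]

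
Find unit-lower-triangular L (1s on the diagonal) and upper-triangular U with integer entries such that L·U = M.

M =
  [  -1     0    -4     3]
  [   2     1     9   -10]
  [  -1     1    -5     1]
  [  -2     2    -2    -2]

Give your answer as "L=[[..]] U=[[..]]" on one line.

  row1 -= -2·row0 → [0,1,1,-4]
  row2 -= 1·row0 → [0,1,-1,-2]
  row3 -= 2·row0 → [0,2,6,-8]
  row2 -= 1·row1 → [0,0,-2,2]
  row3 -= 2·row1 → [0,0,4,0]
  row3 -= -2·row2 → [0,0,0,4]

L=[[1,0,0,0],[-2,1,0,0],[1,1,1,0],[2,2,-2,1]] U=[[-1,0,-4,3],[0,1,1,-4],[0,0,-2,2],[0,0,0,4]]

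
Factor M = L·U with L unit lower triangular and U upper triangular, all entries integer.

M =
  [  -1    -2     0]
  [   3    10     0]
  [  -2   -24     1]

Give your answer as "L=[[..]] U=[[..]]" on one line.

L=[[1,0,0],[-3,1,0],[2,-5,1]] U=[[-1,-2,0],[0,4,0],[0,0,1]]

  R1 -= -3·R0 → [0,4,0]
  R2 -= 2·R0 → [0,-20,1]
  R2 -= -5·R1 → [0,0,1]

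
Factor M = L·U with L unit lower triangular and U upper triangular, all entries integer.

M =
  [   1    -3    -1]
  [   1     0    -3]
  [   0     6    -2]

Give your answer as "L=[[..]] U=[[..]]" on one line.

L=[[1,0,0],[1,1,0],[0,2,1]] U=[[1,-3,-1],[0,3,-2],[0,0,2]]

  R1 -= 1·R0 → [0,3,-2]
  R2 -= 0·R0 → [0,6,-2]
  R2 -= 2·R1 → [0,0,2]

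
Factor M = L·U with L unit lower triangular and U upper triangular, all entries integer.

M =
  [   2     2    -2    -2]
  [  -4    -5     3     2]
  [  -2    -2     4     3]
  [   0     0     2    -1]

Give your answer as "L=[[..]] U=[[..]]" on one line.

L=[[1,0,0,0],[-2,1,0,0],[-1,0,1,0],[0,0,1,1]] U=[[2,2,-2,-2],[0,-1,-1,-2],[0,0,2,1],[0,0,0,-2]]

  R1 -= -2·R0 → [0,-1,-1,-2]
  R2 -= -1·R0 → [0,0,2,1]
  R3 -= 0·R0 → [0,0,2,-1]
  R2 -= 0·R1 → [0,0,2,1]
  R3 -= 0·R1 → [0,0,2,-1]
  R3 -= 1·R2 → [0,0,0,-2]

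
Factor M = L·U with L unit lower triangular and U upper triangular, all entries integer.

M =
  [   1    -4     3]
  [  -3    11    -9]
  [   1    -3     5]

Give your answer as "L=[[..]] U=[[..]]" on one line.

  r1 -= -3·r0 → [0,-1,0]
  r2 -= 1·r0 → [0,1,2]
  r2 -= -1·r1 → [0,0,2]

L=[[1,0,0],[-3,1,0],[1,-1,1]] U=[[1,-4,3],[0,-1,0],[0,0,2]]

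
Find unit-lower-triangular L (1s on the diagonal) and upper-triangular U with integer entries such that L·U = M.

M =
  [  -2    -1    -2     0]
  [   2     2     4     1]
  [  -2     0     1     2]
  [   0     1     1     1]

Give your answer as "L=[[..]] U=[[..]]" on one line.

  R1 -= -1·R0 → [0,1,2,1]
  R2 -= 1·R0 → [0,1,3,2]
  R3 -= 0·R0 → [0,1,1,1]
  R2 -= 1·R1 → [0,0,1,1]
  R3 -= 1·R1 → [0,0,-1,0]
  R3 -= -1·R2 → [0,0,0,1]

L=[[1,0,0,0],[-1,1,0,0],[1,1,1,0],[0,1,-1,1]] U=[[-2,-1,-2,0],[0,1,2,1],[0,0,1,1],[0,0,0,1]]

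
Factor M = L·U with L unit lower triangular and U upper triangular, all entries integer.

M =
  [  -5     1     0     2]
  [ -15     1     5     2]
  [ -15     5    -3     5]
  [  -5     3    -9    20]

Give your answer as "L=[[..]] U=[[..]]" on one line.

  R1 -= 3·R0 → [0,-2,5,-4]
  R2 -= 3·R0 → [0,2,-3,-1]
  R3 -= 1·R0 → [0,2,-9,18]
  R2 -= -1·R1 → [0,0,2,-5]
  R3 -= -1·R1 → [0,0,-4,14]
  R3 -= -2·R2 → [0,0,0,4]

L=[[1,0,0,0],[3,1,0,0],[3,-1,1,0],[1,-1,-2,1]] U=[[-5,1,0,2],[0,-2,5,-4],[0,0,2,-5],[0,0,0,4]]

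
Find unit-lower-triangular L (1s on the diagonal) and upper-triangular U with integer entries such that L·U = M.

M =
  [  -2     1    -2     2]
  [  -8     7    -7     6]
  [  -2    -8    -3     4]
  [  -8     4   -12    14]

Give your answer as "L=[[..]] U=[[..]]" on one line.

L=[[1,0,0,0],[4,1,0,0],[1,-3,1,0],[4,0,-2,1]] U=[[-2,1,-2,2],[0,3,1,-2],[0,0,2,-4],[0,0,0,-2]]

  row1 -= 4·row0 → [0,3,1,-2]
  row2 -= 1·row0 → [0,-9,-1,2]
  row3 -= 4·row0 → [0,0,-4,6]
  row2 -= -3·row1 → [0,0,2,-4]
  row3 -= 0·row1 → [0,0,-4,6]
  row3 -= -2·row2 → [0,0,0,-2]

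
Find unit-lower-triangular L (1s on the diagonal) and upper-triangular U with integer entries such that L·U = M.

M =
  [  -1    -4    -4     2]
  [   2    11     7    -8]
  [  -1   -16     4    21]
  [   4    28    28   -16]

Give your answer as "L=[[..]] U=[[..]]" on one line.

  row1 -= -2·row0 → [0,3,-1,-4]
  row2 -= 1·row0 → [0,-12,8,19]
  row3 -= -4·row0 → [0,12,12,-8]
  row2 -= -4·row1 → [0,0,4,3]
  row3 -= 4·row1 → [0,0,16,8]
  row3 -= 4·row2 → [0,0,0,-4]

L=[[1,0,0,0],[-2,1,0,0],[1,-4,1,0],[-4,4,4,1]] U=[[-1,-4,-4,2],[0,3,-1,-4],[0,0,4,3],[0,0,0,-4]]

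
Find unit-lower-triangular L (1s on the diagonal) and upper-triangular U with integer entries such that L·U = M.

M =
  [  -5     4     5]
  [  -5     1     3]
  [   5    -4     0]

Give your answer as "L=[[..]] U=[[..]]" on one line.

  row1 -= 1·row0 → [0,-3,-2]
  row2 -= -1·row0 → [0,0,5]
  row2 -= 0·row1 → [0,0,5]

L=[[1,0,0],[1,1,0],[-1,0,1]] U=[[-5,4,5],[0,-3,-2],[0,0,5]]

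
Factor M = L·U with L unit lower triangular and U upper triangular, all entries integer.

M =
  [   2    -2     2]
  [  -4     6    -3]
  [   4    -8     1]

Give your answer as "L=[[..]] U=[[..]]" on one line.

  R1 -= -2·R0 → [0,2,1]
  R2 -= 2·R0 → [0,-4,-3]
  R2 -= -2·R1 → [0,0,-1]

L=[[1,0,0],[-2,1,0],[2,-2,1]] U=[[2,-2,2],[0,2,1],[0,0,-1]]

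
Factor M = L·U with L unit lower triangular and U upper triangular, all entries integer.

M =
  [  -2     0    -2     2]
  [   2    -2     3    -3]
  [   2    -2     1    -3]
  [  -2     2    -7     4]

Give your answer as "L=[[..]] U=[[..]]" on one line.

  r1 -= -1·r0 → [0,-2,1,-1]
  r2 -= -1·r0 → [0,-2,-1,-1]
  r3 -= 1·r0 → [0,2,-5,2]
  r2 -= 1·r1 → [0,0,-2,0]
  r3 -= -1·r1 → [0,0,-4,1]
  r3 -= 2·r2 → [0,0,0,1]

L=[[1,0,0,0],[-1,1,0,0],[-1,1,1,0],[1,-1,2,1]] U=[[-2,0,-2,2],[0,-2,1,-1],[0,0,-2,0],[0,0,0,1]]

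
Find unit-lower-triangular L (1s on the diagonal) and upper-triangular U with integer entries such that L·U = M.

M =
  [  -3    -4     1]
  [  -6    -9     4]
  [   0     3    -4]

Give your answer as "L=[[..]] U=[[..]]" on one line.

  R1 -= 2·R0 → [0,-1,2]
  R2 -= 0·R0 → [0,3,-4]
  R2 -= -3·R1 → [0,0,2]

L=[[1,0,0],[2,1,0],[0,-3,1]] U=[[-3,-4,1],[0,-1,2],[0,0,2]]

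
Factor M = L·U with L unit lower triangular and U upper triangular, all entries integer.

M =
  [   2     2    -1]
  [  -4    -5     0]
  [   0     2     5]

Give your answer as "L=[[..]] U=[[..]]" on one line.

L=[[1,0,0],[-2,1,0],[0,-2,1]] U=[[2,2,-1],[0,-1,-2],[0,0,1]]

  r1 -= -2·r0 → [0,-1,-2]
  r2 -= 0·r0 → [0,2,5]
  r2 -= -2·r1 → [0,0,1]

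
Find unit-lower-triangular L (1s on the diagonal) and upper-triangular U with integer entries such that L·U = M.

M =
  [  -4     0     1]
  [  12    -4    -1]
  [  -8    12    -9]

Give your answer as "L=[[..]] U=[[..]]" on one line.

L=[[1,0,0],[-3,1,0],[2,-3,1]] U=[[-4,0,1],[0,-4,2],[0,0,-5]]

  r1 -= -3·r0 → [0,-4,2]
  r2 -= 2·r0 → [0,12,-11]
  r2 -= -3·r1 → [0,0,-5]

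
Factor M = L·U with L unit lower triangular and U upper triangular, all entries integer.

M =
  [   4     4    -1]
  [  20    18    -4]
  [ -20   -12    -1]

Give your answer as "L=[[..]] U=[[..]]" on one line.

  r1 -= 5·r0 → [0,-2,1]
  r2 -= -5·r0 → [0,8,-6]
  r2 -= -4·r1 → [0,0,-2]

L=[[1,0,0],[5,1,0],[-5,-4,1]] U=[[4,4,-1],[0,-2,1],[0,0,-2]]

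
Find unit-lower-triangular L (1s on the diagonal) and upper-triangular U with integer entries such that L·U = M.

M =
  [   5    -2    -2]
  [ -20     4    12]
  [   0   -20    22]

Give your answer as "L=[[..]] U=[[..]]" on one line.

L=[[1,0,0],[-4,1,0],[0,5,1]] U=[[5,-2,-2],[0,-4,4],[0,0,2]]

  r1 -= -4·r0 → [0,-4,4]
  r2 -= 0·r0 → [0,-20,22]
  r2 -= 5·r1 → [0,0,2]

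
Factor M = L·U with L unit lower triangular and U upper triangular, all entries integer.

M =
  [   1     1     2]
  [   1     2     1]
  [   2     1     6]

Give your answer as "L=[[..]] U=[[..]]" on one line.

  r1 -= 1·r0 → [0,1,-1]
  r2 -= 2·r0 → [0,-1,2]
  r2 -= -1·r1 → [0,0,1]

L=[[1,0,0],[1,1,0],[2,-1,1]] U=[[1,1,2],[0,1,-1],[0,0,1]]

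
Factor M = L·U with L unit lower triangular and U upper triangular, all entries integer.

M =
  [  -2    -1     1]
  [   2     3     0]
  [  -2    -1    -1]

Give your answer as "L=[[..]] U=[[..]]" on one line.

L=[[1,0,0],[-1,1,0],[1,0,1]] U=[[-2,-1,1],[0,2,1],[0,0,-2]]

  R1 -= -1·R0 → [0,2,1]
  R2 -= 1·R0 → [0,0,-2]
  R2 -= 0·R1 → [0,0,-2]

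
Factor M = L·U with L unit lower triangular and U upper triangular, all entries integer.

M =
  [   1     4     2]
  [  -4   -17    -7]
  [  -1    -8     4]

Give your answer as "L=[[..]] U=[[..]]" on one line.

L=[[1,0,0],[-4,1,0],[-1,4,1]] U=[[1,4,2],[0,-1,1],[0,0,2]]

  R1 -= -4·R0 → [0,-1,1]
  R2 -= -1·R0 → [0,-4,6]
  R2 -= 4·R1 → [0,0,2]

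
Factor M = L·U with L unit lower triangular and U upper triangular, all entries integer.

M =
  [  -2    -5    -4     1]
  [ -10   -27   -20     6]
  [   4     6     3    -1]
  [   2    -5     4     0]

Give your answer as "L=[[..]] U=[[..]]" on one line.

  r1 -= 5·r0 → [0,-2,0,1]
  r2 -= -2·r0 → [0,-4,-5,1]
  r3 -= -1·r0 → [0,-10,0,1]
  r2 -= 2·r1 → [0,0,-5,-1]
  r3 -= 5·r1 → [0,0,0,-4]
  r3 -= 0·r2 → [0,0,0,-4]

L=[[1,0,0,0],[5,1,0,0],[-2,2,1,0],[-1,5,0,1]] U=[[-2,-5,-4,1],[0,-2,0,1],[0,0,-5,-1],[0,0,0,-4]]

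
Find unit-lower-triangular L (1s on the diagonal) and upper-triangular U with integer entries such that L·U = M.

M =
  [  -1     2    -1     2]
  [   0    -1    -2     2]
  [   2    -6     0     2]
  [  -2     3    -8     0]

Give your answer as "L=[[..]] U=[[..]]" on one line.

  R1 -= 0·R0 → [0,-1,-2,2]
  R2 -= -2·R0 → [0,-2,-2,6]
  R3 -= 2·R0 → [0,-1,-6,-4]
  R2 -= 2·R1 → [0,0,2,2]
  R3 -= 1·R1 → [0,0,-4,-6]
  R3 -= -2·R2 → [0,0,0,-2]

L=[[1,0,0,0],[0,1,0,0],[-2,2,1,0],[2,1,-2,1]] U=[[-1,2,-1,2],[0,-1,-2,2],[0,0,2,2],[0,0,0,-2]]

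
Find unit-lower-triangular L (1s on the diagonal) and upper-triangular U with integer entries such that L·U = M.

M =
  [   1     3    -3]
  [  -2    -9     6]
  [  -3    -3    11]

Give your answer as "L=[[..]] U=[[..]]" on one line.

  r1 -= -2·r0 → [0,-3,0]
  r2 -= -3·r0 → [0,6,2]
  r2 -= -2·r1 → [0,0,2]

L=[[1,0,0],[-2,1,0],[-3,-2,1]] U=[[1,3,-3],[0,-3,0],[0,0,2]]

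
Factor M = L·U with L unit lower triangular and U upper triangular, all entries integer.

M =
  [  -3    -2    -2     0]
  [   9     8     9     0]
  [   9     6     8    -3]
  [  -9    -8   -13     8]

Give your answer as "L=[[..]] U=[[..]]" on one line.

L=[[1,0,0,0],[-3,1,0,0],[-3,0,1,0],[3,-1,-2,1]] U=[[-3,-2,-2,0],[0,2,3,0],[0,0,2,-3],[0,0,0,2]]

  r1 -= -3·r0 → [0,2,3,0]
  r2 -= -3·r0 → [0,0,2,-3]
  r3 -= 3·r0 → [0,-2,-7,8]
  r2 -= 0·r1 → [0,0,2,-3]
  r3 -= -1·r1 → [0,0,-4,8]
  r3 -= -2·r2 → [0,0,0,2]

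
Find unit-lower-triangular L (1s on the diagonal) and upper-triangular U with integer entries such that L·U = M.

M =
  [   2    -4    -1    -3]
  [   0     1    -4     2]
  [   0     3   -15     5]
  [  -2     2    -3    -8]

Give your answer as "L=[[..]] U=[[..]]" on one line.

L=[[1,0,0,0],[0,1,0,0],[0,3,1,0],[-1,-2,4,1]] U=[[2,-4,-1,-3],[0,1,-4,2],[0,0,-3,-1],[0,0,0,-3]]

  r1 -= 0·r0 → [0,1,-4,2]
  r2 -= 0·r0 → [0,3,-15,5]
  r3 -= -1·r0 → [0,-2,-4,-11]
  r2 -= 3·r1 → [0,0,-3,-1]
  r3 -= -2·r1 → [0,0,-12,-7]
  r3 -= 4·r2 → [0,0,0,-3]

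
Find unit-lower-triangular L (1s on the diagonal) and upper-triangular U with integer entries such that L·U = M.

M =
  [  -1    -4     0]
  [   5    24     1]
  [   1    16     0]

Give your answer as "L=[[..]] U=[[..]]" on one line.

L=[[1,0,0],[-5,1,0],[-1,3,1]] U=[[-1,-4,0],[0,4,1],[0,0,-3]]

  r1 -= -5·r0 → [0,4,1]
  r2 -= -1·r0 → [0,12,0]
  r2 -= 3·r1 → [0,0,-3]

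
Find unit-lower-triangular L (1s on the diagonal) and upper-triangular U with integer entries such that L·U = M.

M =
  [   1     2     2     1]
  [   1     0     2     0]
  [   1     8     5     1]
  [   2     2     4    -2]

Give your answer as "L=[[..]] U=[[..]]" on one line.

  R1 -= 1·R0 → [0,-2,0,-1]
  R2 -= 1·R0 → [0,6,3,0]
  R3 -= 2·R0 → [0,-2,0,-4]
  R2 -= -3·R1 → [0,0,3,-3]
  R3 -= 1·R1 → [0,0,0,-3]
  R3 -= 0·R2 → [0,0,0,-3]

L=[[1,0,0,0],[1,1,0,0],[1,-3,1,0],[2,1,0,1]] U=[[1,2,2,1],[0,-2,0,-1],[0,0,3,-3],[0,0,0,-3]]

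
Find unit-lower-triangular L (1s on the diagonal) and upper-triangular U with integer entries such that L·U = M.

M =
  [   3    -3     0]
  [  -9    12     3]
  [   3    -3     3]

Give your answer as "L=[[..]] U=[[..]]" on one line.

  r1 -= -3·r0 → [0,3,3]
  r2 -= 1·r0 → [0,0,3]
  r2 -= 0·r1 → [0,0,3]

L=[[1,0,0],[-3,1,0],[1,0,1]] U=[[3,-3,0],[0,3,3],[0,0,3]]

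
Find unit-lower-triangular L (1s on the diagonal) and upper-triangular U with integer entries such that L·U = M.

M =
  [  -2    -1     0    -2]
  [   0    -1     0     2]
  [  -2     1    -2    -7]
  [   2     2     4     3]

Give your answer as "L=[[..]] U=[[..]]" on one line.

L=[[1,0,0,0],[0,1,0,0],[1,-2,1,0],[-1,-1,-2,1]] U=[[-2,-1,0,-2],[0,-1,0,2],[0,0,-2,-1],[0,0,0,1]]

  R1 -= 0·R0 → [0,-1,0,2]
  R2 -= 1·R0 → [0,2,-2,-5]
  R3 -= -1·R0 → [0,1,4,1]
  R2 -= -2·R1 → [0,0,-2,-1]
  R3 -= -1·R1 → [0,0,4,3]
  R3 -= -2·R2 → [0,0,0,1]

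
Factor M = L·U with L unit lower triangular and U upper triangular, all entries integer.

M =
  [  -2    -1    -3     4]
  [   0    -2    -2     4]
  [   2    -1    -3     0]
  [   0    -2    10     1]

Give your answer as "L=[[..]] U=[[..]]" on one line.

  R1 -= 0·R0 → [0,-2,-2,4]
  R2 -= -1·R0 → [0,-2,-6,4]
  R3 -= 0·R0 → [0,-2,10,1]
  R2 -= 1·R1 → [0,0,-4,0]
  R3 -= 1·R1 → [0,0,12,-3]
  R3 -= -3·R2 → [0,0,0,-3]

L=[[1,0,0,0],[0,1,0,0],[-1,1,1,0],[0,1,-3,1]] U=[[-2,-1,-3,4],[0,-2,-2,4],[0,0,-4,0],[0,0,0,-3]]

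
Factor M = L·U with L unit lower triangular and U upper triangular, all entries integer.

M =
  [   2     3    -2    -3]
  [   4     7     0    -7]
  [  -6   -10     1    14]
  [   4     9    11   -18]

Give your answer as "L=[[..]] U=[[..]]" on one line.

  r1 -= 2·r0 → [0,1,4,-1]
  r2 -= -3·r0 → [0,-1,-5,5]
  r3 -= 2·r0 → [0,3,15,-12]
  r2 -= -1·r1 → [0,0,-1,4]
  r3 -= 3·r1 → [0,0,3,-9]
  r3 -= -3·r2 → [0,0,0,3]

L=[[1,0,0,0],[2,1,0,0],[-3,-1,1,0],[2,3,-3,1]] U=[[2,3,-2,-3],[0,1,4,-1],[0,0,-1,4],[0,0,0,3]]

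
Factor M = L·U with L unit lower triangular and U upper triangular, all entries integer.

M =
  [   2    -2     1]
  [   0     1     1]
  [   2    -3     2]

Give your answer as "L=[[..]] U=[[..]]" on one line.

L=[[1,0,0],[0,1,0],[1,-1,1]] U=[[2,-2,1],[0,1,1],[0,0,2]]

  r1 -= 0·r0 → [0,1,1]
  r2 -= 1·r0 → [0,-1,1]
  r2 -= -1·r1 → [0,0,2]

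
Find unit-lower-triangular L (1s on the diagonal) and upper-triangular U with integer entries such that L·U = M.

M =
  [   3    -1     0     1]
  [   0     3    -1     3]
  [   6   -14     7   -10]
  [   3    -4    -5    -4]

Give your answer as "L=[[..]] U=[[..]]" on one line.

  r1 -= 0·r0 → [0,3,-1,3]
  r2 -= 2·r0 → [0,-12,7,-12]
  r3 -= 1·r0 → [0,-3,-5,-5]
  r2 -= -4·r1 → [0,0,3,0]
  r3 -= -1·r1 → [0,0,-6,-2]
  r3 -= -2·r2 → [0,0,0,-2]

L=[[1,0,0,0],[0,1,0,0],[2,-4,1,0],[1,-1,-2,1]] U=[[3,-1,0,1],[0,3,-1,3],[0,0,3,0],[0,0,0,-2]]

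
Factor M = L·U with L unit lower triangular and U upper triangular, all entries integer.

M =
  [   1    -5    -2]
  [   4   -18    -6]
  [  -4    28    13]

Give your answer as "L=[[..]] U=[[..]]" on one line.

  R1 -= 4·R0 → [0,2,2]
  R2 -= -4·R0 → [0,8,5]
  R2 -= 4·R1 → [0,0,-3]

L=[[1,0,0],[4,1,0],[-4,4,1]] U=[[1,-5,-2],[0,2,2],[0,0,-3]]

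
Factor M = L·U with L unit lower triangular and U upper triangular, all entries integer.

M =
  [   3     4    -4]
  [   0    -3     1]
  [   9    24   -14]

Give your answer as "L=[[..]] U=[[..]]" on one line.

L=[[1,0,0],[0,1,0],[3,-4,1]] U=[[3,4,-4],[0,-3,1],[0,0,2]]

  R1 -= 0·R0 → [0,-3,1]
  R2 -= 3·R0 → [0,12,-2]
  R2 -= -4·R1 → [0,0,2]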